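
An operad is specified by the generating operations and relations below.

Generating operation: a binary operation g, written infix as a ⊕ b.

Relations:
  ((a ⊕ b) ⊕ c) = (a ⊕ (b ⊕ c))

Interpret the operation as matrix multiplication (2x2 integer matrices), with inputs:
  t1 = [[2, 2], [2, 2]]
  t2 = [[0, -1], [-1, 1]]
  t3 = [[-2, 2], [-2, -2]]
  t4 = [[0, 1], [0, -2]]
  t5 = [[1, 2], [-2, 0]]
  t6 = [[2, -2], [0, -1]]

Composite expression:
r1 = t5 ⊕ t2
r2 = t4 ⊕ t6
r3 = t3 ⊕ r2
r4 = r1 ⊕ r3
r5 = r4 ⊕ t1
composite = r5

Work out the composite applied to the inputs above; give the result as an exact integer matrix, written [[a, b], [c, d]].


(t5 ⊕ t2) = [[-2, 1], [0, 2]]
(t4 ⊕ t6) = [[0, -1], [0, 2]]
(t3 ⊕ (t4 ⊕ t6)) = [[0, 6], [0, -2]]
((t5 ⊕ t2) ⊕ (t3 ⊕ (t4 ⊕ t6))) = [[0, -14], [0, -4]]
(((t5 ⊕ t2) ⊕ (t3 ⊕ (t4 ⊕ t6))) ⊕ t1) = [[-28, -28], [-8, -8]]

[[-28, -28], [-8, -8]]


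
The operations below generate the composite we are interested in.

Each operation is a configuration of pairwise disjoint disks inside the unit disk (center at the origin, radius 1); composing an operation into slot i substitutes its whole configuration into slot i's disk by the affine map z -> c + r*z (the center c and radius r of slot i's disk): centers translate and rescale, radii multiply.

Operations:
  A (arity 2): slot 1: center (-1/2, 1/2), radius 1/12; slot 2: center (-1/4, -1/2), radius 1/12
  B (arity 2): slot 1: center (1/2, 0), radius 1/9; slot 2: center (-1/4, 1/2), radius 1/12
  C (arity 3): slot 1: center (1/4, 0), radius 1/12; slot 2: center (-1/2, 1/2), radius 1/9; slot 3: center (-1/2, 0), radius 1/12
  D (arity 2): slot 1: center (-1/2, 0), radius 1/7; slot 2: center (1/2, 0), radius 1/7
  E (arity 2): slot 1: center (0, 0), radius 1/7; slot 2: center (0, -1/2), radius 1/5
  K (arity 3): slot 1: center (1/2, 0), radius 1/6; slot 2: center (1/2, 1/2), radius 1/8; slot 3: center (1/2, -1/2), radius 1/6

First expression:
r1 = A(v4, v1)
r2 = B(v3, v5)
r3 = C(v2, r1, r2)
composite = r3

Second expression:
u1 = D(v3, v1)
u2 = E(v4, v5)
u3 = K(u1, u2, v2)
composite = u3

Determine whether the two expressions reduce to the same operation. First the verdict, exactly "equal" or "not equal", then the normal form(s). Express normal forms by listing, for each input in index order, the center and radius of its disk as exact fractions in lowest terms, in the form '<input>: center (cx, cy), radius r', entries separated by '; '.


The first expression reduces to v1: center (-19/36, 4/9), radius 1/108; v2: center (1/4, 0), radius 1/12; v3: center (-11/24, 0), radius 1/108; v4: center (-5/9, 5/9), radius 1/108; v5: center (-25/48, 1/24), radius 1/144
The second expression reduces to v1: center (7/12, 0), radius 1/42; v2: center (1/2, -1/2), radius 1/6; v3: center (5/12, 0), radius 1/42; v4: center (1/2, 1/2), radius 1/56; v5: center (1/2, 7/16), radius 1/40
The normal forms differ: not equal.

not equal; the first gives v1: center (-19/36, 4/9), radius 1/108; v2: center (1/4, 0), radius 1/12; v3: center (-11/24, 0), radius 1/108; v4: center (-5/9, 5/9), radius 1/108; v5: center (-25/48, 1/24), radius 1/144 and the second v1: center (7/12, 0), radius 1/42; v2: center (1/2, -1/2), radius 1/6; v3: center (5/12, 0), radius 1/42; v4: center (1/2, 1/2), radius 1/56; v5: center (1/2, 7/16), radius 1/40


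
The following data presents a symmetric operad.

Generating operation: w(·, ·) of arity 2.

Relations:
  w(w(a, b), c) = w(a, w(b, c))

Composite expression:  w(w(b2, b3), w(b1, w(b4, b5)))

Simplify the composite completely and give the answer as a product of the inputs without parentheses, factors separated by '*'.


All parenthesizations of w agree; list the b-inputs left to right.
w(b2, b3) reduces to b2 * b3
w(b4, b5) reduces to b4 * b5
w(b1, w(b4, b5)) reduces to b1 * b4 * b5
w(w(b2, b3), w(b1, w(b4, b5))) reduces to b2 * b3 * b1 * b4 * b5

b2 * b3 * b1 * b4 * b5


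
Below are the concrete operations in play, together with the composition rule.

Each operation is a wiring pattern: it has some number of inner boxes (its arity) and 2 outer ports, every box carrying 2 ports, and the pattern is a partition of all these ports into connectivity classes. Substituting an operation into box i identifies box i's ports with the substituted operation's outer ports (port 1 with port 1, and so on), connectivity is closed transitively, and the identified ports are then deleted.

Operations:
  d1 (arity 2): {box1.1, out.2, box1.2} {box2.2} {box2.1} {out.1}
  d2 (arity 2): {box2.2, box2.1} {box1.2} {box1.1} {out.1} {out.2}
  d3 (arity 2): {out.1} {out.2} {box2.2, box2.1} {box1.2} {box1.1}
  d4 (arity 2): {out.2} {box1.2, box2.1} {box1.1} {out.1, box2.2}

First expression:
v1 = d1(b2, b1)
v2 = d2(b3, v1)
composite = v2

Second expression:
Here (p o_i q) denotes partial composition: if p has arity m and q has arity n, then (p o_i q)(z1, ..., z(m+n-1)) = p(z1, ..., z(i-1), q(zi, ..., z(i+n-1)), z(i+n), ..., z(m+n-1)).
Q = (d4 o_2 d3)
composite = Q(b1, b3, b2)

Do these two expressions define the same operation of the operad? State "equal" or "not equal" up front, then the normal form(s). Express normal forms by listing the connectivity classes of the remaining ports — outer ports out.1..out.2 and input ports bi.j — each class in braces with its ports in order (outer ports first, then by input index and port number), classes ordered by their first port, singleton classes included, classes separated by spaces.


equal: each reduces to {out.1} {out.2} {b1.1} {b1.2} {b2.1, b2.2} {b3.1} {b3.2}

In normal form, the first expression is {out.1} {out.2} {b1.1} {b1.2} {b2.1, b2.2} {b3.1} {b3.2}
In normal form, the second expression is {out.1} {out.2} {b1.1} {b1.2} {b2.1, b2.2} {b3.1} {b3.2}
One common form — equal.


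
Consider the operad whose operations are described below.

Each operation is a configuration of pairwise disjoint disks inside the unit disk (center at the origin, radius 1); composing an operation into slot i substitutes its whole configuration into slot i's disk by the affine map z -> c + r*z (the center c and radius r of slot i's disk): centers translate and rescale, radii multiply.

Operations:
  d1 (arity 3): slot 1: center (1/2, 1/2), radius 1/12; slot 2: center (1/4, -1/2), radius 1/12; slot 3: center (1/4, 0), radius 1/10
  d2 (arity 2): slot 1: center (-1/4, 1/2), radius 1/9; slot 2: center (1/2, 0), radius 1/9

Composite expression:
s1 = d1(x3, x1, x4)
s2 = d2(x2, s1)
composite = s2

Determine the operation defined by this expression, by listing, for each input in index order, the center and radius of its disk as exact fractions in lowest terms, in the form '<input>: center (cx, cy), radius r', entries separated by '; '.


x1: center (19/36, -1/18), radius 1/108; x2: center (-1/4, 1/2), radius 1/9; x3: center (5/9, 1/18), radius 1/108; x4: center (19/36, 0), radius 1/90

Below d2, radii multiply path by path; the x-disk centers shift.
tracing x2 down its 1-map path: center (-1/4, 1/2), radius 1/9
tracing x3 down its 2-map path: center (5/9, 1/18), radius 1/108
tracing x1 down its 2-map path: center (19/36, -1/18), radius 1/108
tracing x4 down its 2-map path: center (19/36, 0), radius 1/90


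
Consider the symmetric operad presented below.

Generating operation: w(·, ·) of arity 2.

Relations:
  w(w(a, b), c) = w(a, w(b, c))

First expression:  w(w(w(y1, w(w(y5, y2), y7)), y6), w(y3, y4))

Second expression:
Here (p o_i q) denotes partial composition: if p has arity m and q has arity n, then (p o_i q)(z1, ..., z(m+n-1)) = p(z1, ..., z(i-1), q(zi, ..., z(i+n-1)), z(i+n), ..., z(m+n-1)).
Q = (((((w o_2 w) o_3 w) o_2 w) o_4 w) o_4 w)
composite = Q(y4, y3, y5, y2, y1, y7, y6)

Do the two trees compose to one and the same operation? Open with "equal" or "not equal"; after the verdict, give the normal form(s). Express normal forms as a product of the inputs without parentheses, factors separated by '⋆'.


not equal; first: y1 ⋆ y5 ⋆ y2 ⋆ y7 ⋆ y6 ⋆ y3 ⋆ y4; second: y4 ⋆ y3 ⋆ y5 ⋆ y2 ⋆ y1 ⋆ y7 ⋆ y6

Normal form of the first expression: y1 ⋆ y5 ⋆ y2 ⋆ y7 ⋆ y6 ⋆ y3 ⋆ y4
Normal form of the second expression: y4 ⋆ y3 ⋆ y5 ⋆ y2 ⋆ y1 ⋆ y7 ⋆ y6
They disagree, so not equal.


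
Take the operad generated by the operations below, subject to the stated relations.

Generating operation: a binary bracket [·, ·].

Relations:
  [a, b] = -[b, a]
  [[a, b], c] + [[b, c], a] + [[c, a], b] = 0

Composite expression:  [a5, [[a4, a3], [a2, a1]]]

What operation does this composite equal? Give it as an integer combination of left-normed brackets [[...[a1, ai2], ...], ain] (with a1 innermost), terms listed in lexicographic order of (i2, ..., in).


A multilinear Lie element is pinned by a1-initial words (a1 innermost).
Composite bracket: [a5, [[a4, a3], [a2, a1]]]
Applying ab - ba throughout gives 16 signed words (2^4 = 16).
The a1-initial words carry the normal form:
  a1a2a3a4a5 (sign +1) contributes +[[[[a1, a2], a3], a4], a5]
  a1a2a4a3a5 (sign -1) contributes -[[[[a1, a2], a4], a3], a5]

[[[[a1, a2], a3], a4], a5] - [[[[a1, a2], a4], a3], a5]


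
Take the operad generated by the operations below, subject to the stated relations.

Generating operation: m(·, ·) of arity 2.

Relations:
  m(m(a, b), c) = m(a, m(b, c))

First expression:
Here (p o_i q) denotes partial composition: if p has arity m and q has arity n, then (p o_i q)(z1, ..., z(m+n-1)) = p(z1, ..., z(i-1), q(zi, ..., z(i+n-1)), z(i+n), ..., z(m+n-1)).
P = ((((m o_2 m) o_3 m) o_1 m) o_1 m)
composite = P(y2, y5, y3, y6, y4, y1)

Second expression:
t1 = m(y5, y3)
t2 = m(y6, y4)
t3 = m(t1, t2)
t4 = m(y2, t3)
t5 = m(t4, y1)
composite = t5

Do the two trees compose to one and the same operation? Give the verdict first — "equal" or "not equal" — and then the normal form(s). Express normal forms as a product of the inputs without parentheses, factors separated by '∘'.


Normal form of the first expression: y2 ∘ y5 ∘ y3 ∘ y6 ∘ y4 ∘ y1
Normal form of the second expression: y2 ∘ y5 ∘ y3 ∘ y6 ∘ y4 ∘ y1
Both agree, so they are equal.

equal; both compose to y2 ∘ y5 ∘ y3 ∘ y6 ∘ y4 ∘ y1


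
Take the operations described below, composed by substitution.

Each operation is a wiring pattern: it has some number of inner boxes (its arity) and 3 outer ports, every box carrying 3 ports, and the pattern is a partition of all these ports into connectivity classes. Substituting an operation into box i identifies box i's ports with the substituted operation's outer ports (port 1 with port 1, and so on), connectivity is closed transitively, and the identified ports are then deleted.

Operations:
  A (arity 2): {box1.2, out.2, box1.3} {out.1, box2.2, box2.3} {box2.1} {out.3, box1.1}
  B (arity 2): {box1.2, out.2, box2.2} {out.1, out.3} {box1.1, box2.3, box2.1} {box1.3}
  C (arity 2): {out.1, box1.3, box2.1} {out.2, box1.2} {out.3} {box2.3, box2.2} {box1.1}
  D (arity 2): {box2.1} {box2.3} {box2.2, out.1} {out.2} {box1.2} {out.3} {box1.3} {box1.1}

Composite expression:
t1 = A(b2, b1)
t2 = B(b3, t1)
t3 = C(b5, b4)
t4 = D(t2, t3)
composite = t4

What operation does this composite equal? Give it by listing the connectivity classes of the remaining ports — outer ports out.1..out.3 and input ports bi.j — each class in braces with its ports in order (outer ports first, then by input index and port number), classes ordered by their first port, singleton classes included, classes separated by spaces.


{out.1, b5.2} {out.2} {out.3} {b1.1} {b1.2, b1.3, b2.1, b3.1} {b2.2, b2.3, b3.2} {b3.3} {b4.1, b5.3} {b4.2, b4.3} {b5.1}

Treat the ports identified at D as solder joints: merge, then drop.
after A, the pattern on (b2, b1) reads {out.1, b1.2, b1.3} {out.2, b2.2, b2.3} {out.3, b2.1} {b1.1} (out.j = its outer ports)
after B, the pattern on (b3, b2, b1) reads {out.1, out.3} {out.2, b2.2, b2.3, b3.2} {b1.1} {b1.2, b1.3, b2.1, b3.1} {b3.3} (out.j = its outer ports)
after C, the pattern on (b5, b4) reads {out.1, b4.1, b5.3} {out.2, b5.2} {out.3} {b4.2, b4.3} {b5.1} (out.j = its outer ports)
after D, the pattern on (b3, b2, b1, b5, b4) reads {out.1, b5.2} {out.2} {out.3} {b1.1} {b1.2, b1.3, b2.1, b3.1} {b2.2, b2.3, b3.2} {b3.3} {b4.1, b5.3} {b4.2, b4.3} {b5.1} (out.j = its outer ports)


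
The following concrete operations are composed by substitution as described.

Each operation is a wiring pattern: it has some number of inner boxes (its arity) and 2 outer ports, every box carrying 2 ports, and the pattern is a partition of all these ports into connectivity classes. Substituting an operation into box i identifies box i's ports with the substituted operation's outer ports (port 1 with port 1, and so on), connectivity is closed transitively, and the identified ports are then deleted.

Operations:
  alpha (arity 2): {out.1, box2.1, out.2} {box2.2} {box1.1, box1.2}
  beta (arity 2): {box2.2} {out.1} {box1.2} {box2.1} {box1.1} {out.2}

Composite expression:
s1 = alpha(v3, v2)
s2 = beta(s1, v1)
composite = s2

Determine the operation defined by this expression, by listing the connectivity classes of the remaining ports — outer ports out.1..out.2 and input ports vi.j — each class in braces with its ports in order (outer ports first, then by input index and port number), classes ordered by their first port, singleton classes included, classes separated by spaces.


{out.1} {out.2} {v1.1} {v1.2} {v2.1} {v2.2} {v3.1, v3.2}

Connectivity passes through glued beta-boundaries; trace each wire chain.
through alpha, on inputs (v3, v2): {out.1, out.2, v2.1} {v2.2} {v3.1, v3.2} (out.j = stage outer ports)
through beta, on inputs (v3, v2, v1): {out.1} {out.2} {v1.1} {v1.2} {v2.1} {v2.2} {v3.1, v3.2} (out.j = stage outer ports)


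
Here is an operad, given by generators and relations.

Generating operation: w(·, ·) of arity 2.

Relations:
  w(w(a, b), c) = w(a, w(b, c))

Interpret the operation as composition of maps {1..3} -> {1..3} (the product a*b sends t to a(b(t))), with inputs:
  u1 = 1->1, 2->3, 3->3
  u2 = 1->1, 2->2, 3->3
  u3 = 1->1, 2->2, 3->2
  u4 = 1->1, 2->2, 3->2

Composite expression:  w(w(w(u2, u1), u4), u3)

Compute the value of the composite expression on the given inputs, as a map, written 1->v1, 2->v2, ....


1->1, 2->3, 3->3

w(u2, u1) = 1->1, 2->3, 3->3
w(w(u2, u1), u4) = 1->1, 2->3, 3->3
w(w(w(u2, u1), u4), u3) = 1->1, 2->3, 3->3


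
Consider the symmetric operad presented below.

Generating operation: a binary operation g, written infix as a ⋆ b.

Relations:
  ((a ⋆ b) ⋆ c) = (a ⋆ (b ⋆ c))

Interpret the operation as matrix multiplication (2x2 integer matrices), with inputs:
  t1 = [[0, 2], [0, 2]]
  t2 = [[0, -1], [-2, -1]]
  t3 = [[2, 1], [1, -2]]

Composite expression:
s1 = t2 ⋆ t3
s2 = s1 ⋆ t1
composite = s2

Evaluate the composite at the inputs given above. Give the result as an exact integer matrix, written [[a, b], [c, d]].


[[0, 2], [0, -10]]


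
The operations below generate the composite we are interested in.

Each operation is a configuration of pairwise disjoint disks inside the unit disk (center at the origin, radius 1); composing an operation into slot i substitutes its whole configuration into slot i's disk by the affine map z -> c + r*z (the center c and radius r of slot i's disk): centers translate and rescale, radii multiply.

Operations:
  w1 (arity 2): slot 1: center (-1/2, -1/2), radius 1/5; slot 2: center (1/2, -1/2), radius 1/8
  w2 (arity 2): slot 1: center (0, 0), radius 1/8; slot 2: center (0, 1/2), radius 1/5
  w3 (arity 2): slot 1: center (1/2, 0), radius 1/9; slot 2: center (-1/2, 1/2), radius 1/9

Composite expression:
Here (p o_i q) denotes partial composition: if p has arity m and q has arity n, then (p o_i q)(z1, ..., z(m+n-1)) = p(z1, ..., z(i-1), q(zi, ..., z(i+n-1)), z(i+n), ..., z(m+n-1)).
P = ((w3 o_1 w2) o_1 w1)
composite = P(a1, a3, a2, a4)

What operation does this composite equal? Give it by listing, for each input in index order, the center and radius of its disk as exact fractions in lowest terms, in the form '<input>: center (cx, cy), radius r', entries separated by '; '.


a1: center (71/144, -1/144), radius 1/360; a2: center (1/2, 1/18), radius 1/45; a3: center (73/144, -1/144), radius 1/576; a4: center (-1/2, 1/2), radius 1/9

Each a-disk chains the slot maps above it in w3; radii multiply.
a1: after 3 affine steps, its disk has center (71/144, -1/144), radius 1/360
a3: after 3 affine steps, its disk has center (73/144, -1/144), radius 1/576
a2: after 2 affine steps, its disk has center (1/2, 1/18), radius 1/45
a4: after 1 affine step, its disk has center (-1/2, 1/2), radius 1/9


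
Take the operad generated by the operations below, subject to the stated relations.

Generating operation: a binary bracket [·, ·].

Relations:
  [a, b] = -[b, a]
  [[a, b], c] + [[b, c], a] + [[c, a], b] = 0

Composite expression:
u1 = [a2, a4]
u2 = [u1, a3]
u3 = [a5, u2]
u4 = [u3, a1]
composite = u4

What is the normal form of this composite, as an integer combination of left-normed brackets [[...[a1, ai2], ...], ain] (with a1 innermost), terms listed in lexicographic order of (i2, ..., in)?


[[[[a1, a2], a4], a3], a5] - [[[[a1, a3], a2], a4], a5] + [[[[a1, a3], a4], a2], a5] - [[[[a1, a4], a2], a3], a5] - [[[[a1, a5], a2], a4], a3] + [[[[a1, a5], a3], a2], a4] - [[[[a1, a5], a3], a4], a2] + [[[[a1, a5], a4], a2], a3]

Antisymmetry and Jacobi reduce to a1-anchored left-normed brackets.
Composite bracket: [[a5, [[a2, a4], a3]], a1]
Applying ab - ba throughout gives 16 signed words (2^4 = 16).
Collect the words opening with a1:
  a1a2a4a3a5 (sign +1) contributes +[[[[a1, a2], a4], a3], a5]
  a1a3a2a4a5 (sign -1) contributes -[[[[a1, a3], a2], a4], a5]
  a1a3a4a2a5 (sign +1) contributes +[[[[a1, a3], a4], a2], a5]
  a1a4a2a3a5 (sign -1) contributes -[[[[a1, a4], a2], a3], a5]
  a1a5a2a4a3 (sign -1) contributes -[[[[a1, a5], a2], a4], a3]
  a1a5a3a2a4 (sign +1) contributes +[[[[a1, a5], a3], a2], a4]
  a1a5a3a4a2 (sign -1) contributes -[[[[a1, a5], a3], a4], a2]
  a1a5a4a2a3 (sign +1) contributes +[[[[a1, a5], a4], a2], a3]


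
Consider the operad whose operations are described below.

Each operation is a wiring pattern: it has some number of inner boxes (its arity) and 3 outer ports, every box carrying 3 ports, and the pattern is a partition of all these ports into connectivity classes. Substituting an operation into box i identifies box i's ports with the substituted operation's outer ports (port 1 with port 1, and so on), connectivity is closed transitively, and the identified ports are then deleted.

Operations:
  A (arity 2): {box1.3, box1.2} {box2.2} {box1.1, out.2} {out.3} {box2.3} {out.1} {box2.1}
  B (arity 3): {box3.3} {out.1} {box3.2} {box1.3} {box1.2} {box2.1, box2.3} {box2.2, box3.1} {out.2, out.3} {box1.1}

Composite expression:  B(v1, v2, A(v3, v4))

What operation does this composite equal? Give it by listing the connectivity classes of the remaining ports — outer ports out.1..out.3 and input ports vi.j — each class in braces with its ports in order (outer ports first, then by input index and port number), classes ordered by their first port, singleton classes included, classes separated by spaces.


{out.1} {out.2, out.3} {v1.1} {v1.2} {v1.3} {v2.1, v2.3} {v2.2} {v3.1} {v3.2, v3.3} {v4.1} {v4.2} {v4.3}

Two ports join when wires chain via B-identified ports.
A over (v3, v4) gives {out.1} {out.2, v3.1} {out.3} {v3.2, v3.3} {v4.1} {v4.2} {v4.3}, out.j being that stage's outer ports
B over (v1, v2, v3, v4) gives {out.1} {out.2, out.3} {v1.1} {v1.2} {v1.3} {v2.1, v2.3} {v2.2} {v3.1} {v3.2, v3.3} {v4.1} {v4.2} {v4.3}, out.j being that stage's outer ports


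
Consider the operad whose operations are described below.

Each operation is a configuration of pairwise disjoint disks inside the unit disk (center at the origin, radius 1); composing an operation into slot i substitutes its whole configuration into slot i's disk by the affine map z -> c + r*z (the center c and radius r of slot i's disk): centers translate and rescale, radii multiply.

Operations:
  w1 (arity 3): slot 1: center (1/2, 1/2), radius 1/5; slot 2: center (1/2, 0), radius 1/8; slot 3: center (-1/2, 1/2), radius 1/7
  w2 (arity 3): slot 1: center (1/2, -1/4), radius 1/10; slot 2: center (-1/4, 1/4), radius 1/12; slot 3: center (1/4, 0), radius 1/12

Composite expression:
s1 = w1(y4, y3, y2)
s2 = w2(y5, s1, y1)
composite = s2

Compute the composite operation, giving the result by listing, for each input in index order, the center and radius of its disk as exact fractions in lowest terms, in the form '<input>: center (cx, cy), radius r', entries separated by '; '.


y1: center (1/4, 0), radius 1/12; y2: center (-7/24, 7/24), radius 1/84; y3: center (-5/24, 1/4), radius 1/96; y4: center (-5/24, 7/24), radius 1/60; y5: center (1/2, -1/4), radius 1/10


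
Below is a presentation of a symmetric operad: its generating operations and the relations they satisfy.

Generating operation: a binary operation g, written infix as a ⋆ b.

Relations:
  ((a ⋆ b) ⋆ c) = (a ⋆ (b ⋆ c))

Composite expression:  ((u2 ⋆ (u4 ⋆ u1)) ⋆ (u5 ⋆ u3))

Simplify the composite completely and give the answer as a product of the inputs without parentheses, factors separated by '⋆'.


u2 ⋆ u4 ⋆ u1 ⋆ u5 ⋆ u3

All parenthesizations of g agree; list the u-inputs left to right.
(u4 ⋆ u1) reduces to u4 ⋆ u1
(u2 ⋆ (u4 ⋆ u1)) reduces to u2 ⋆ u4 ⋆ u1
(u5 ⋆ u3) reduces to u5 ⋆ u3
((u2 ⋆ (u4 ⋆ u1)) ⋆ (u5 ⋆ u3)) reduces to u2 ⋆ u4 ⋆ u1 ⋆ u5 ⋆ u3


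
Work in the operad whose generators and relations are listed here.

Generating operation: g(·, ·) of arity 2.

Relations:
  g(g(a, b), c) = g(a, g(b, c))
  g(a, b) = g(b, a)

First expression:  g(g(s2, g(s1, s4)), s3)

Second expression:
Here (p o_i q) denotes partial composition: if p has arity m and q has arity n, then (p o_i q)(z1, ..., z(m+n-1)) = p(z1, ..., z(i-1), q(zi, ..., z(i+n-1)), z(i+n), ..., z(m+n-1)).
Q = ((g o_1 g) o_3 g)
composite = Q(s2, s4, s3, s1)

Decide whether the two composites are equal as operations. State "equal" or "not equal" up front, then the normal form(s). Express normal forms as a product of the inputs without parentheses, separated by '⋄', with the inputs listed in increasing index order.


equal: each reduces to s1 ⋄ s2 ⋄ s3 ⋄ s4

In normal form, the first expression is s1 ⋄ s2 ⋄ s3 ⋄ s4
In normal form, the second expression is s1 ⋄ s2 ⋄ s3 ⋄ s4
One common form — equal.


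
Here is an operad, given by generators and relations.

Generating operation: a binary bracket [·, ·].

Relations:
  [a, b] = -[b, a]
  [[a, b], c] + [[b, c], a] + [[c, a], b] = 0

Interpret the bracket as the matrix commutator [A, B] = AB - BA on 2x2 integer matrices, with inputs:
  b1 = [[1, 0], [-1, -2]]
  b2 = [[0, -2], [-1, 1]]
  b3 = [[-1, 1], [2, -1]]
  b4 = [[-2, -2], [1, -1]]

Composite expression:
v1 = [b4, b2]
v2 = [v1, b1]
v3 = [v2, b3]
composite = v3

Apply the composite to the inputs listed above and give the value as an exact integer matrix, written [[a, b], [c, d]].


[[-2, 0], [0, 2]]

[b4, b2] = [[4, 0], [-2, -4]]
[[b4, b2], b1] = [[0, 0], [2, 0]]
[[[b4, b2], b1], b3] = [[-2, 0], [0, 2]]


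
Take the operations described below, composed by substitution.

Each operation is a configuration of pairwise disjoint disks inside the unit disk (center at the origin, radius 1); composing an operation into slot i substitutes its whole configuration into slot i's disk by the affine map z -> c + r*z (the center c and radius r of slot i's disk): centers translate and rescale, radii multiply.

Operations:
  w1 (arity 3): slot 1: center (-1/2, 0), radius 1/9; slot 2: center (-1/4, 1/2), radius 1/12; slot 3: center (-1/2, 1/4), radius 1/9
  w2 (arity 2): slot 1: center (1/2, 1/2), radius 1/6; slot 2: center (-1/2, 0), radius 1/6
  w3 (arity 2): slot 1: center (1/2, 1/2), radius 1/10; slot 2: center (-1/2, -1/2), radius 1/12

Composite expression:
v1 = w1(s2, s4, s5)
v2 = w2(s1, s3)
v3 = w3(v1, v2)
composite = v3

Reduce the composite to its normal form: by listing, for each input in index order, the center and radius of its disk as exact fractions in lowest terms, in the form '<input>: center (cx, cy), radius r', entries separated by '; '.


Each s-disk chains the slot maps above it in w3; radii multiply.
tracing s2 down its 2-map path: center (9/20, 1/2), radius 1/90
tracing s4 down its 2-map path: center (19/40, 11/20), radius 1/120
tracing s5 down its 2-map path: center (9/20, 21/40), radius 1/90
tracing s1 down its 2-map path: center (-11/24, -11/24), radius 1/72
tracing s3 down its 2-map path: center (-13/24, -1/2), radius 1/72

s1: center (-11/24, -11/24), radius 1/72; s2: center (9/20, 1/2), radius 1/90; s3: center (-13/24, -1/2), radius 1/72; s4: center (19/40, 11/20), radius 1/120; s5: center (9/20, 21/40), radius 1/90


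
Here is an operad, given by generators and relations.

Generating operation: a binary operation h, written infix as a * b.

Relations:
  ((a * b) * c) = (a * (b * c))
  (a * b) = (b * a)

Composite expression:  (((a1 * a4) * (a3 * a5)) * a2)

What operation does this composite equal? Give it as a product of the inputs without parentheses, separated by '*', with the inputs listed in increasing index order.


a1 * a2 * a3 * a4 * a5

Shape and order are irrelevant to h; the a-input set decides.
(a1 * a4) reduces to a1 * a4
(a3 * a5) reduces to a3 * a5
((a1 * a4) * (a3 * a5)) reduces to a1 * a4 * a3 * a5
(((a1 * a4) * (a3 * a5)) * a2) reduces to a1 * a4 * a3 * a5 * a2
putting the inputs in ascending order: a1 * a2 * a3 * a4 * a5


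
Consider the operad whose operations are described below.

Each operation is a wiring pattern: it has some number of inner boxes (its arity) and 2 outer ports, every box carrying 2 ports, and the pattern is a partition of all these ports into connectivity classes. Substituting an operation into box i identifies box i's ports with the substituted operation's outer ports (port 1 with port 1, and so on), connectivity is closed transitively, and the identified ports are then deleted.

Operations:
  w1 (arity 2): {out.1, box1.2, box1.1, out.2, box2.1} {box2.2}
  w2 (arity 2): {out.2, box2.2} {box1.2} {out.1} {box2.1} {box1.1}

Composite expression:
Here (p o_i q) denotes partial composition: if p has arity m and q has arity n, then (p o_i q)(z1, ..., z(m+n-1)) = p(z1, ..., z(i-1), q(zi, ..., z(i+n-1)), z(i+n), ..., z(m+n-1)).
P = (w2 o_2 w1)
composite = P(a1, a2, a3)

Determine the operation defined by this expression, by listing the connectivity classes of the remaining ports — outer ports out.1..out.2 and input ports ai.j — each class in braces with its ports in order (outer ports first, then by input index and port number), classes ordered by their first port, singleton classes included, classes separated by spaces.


{out.1} {out.2, a2.1, a2.2, a3.1} {a1.1} {a1.2} {a3.2}

Two ports join when wires chain via w2-identified ports.
composing w1 on (a2, a3), with out.j its own outer ports: {out.1, out.2, a2.1, a2.2, a3.1} {a3.2}
composing w2 on (a1, a2, a3), with out.j its own outer ports: {out.1} {out.2, a2.1, a2.2, a3.1} {a1.1} {a1.2} {a3.2}


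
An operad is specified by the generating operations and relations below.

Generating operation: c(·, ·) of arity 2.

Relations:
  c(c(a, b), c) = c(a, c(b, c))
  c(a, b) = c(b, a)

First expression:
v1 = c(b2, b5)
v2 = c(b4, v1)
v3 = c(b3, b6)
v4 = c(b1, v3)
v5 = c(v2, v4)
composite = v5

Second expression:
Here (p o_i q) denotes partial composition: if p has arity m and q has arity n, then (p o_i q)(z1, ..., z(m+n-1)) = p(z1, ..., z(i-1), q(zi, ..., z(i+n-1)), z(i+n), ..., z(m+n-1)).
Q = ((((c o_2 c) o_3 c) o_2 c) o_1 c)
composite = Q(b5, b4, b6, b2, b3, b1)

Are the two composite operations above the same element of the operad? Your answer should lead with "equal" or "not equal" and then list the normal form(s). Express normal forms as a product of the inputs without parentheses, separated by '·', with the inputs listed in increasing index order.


equal — both sides give b1 · b2 · b3 · b4 · b5 · b6

In normal form, the first expression is b1 · b2 · b3 · b4 · b5 · b6
In normal form, the second expression is b1 · b2 · b3 · b4 · b5 · b6
One common form — equal.


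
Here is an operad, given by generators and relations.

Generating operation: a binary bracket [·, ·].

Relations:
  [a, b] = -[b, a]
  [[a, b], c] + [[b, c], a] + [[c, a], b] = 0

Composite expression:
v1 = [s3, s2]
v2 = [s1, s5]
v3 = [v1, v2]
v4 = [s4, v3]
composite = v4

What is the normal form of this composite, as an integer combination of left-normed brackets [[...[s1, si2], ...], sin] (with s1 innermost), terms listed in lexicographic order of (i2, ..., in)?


-[[[[s1, s5], s2], s3], s4] + [[[[s1, s5], s3], s2], s4]

Antisymmetry and Jacobi reduce to s1-anchored left-normed brackets.
Composite bracket: [s4, [[s3, s2], [s1, s5]]]
Each bracket splits as ab - ba, giving 16 signed words (2^4 = 16).
Words beginning with s1 determine it all:
  word s1s5s2s3s4 has sign -1, contributing -[[[[s1, s5], s2], s3], s4]
  word s1s5s3s2s4 has sign +1, contributing +[[[[s1, s5], s3], s2], s4]


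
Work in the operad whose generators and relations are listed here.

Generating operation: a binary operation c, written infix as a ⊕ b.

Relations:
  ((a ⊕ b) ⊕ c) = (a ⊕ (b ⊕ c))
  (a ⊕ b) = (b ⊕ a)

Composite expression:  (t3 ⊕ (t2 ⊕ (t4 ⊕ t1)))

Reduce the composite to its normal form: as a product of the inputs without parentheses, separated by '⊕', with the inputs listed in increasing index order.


t1 ⊕ t2 ⊕ t3 ⊕ t4

With c associative and commutative, the t-input set is all that matters.
(t4 ⊕ t1) linearizes to t4 ⊕ t1
(t2 ⊕ (t4 ⊕ t1)) linearizes to t2 ⊕ t4 ⊕ t1
(t3 ⊕ (t2 ⊕ (t4 ⊕ t1))) linearizes to t3 ⊕ t2 ⊕ t4 ⊕ t1
commutativity sorts the factors: t1 ⊕ t2 ⊕ t3 ⊕ t4


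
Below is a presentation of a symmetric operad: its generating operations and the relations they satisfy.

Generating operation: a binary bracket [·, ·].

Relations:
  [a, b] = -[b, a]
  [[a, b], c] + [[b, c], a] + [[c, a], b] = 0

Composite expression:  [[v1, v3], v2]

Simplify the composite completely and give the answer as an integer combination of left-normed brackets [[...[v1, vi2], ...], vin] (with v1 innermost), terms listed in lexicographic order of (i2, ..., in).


[[v1, v3], v2]

Expand each bracket as ab - ba; the v1-initial words give the coefficients.
Composite bracket: [[v1, v3], v2]
Under [a, b] = ab - ba we get 4 signed associative words (2^2 = 4).
Words beginning with v1 determine it all:
  sign of v1v3v2 is +1, so it contributes +[[v1, v3], v2]


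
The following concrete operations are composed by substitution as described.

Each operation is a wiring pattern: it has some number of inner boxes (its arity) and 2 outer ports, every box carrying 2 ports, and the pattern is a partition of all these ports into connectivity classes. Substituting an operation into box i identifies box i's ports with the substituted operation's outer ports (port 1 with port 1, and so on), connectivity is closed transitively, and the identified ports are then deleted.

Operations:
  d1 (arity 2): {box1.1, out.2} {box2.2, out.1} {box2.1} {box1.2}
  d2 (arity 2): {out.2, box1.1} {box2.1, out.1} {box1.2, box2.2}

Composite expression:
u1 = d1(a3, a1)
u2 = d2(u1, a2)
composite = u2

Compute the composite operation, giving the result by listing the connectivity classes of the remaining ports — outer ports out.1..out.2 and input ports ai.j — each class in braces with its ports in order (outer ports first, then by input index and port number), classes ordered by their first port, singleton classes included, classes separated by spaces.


{out.1, a2.1} {out.2, a1.2} {a1.1} {a2.2, a3.1} {a3.2}

After gluing at d2, chains via deleted ports link the a-ports.
after d1, the pattern on (a3, a1) reads {out.1, a1.2} {out.2, a3.1} {a1.1} {a3.2} (out.j = its outer ports)
after d2, the pattern on (a3, a1, a2) reads {out.1, a2.1} {out.2, a1.2} {a1.1} {a2.2, a3.1} {a3.2} (out.j = its outer ports)


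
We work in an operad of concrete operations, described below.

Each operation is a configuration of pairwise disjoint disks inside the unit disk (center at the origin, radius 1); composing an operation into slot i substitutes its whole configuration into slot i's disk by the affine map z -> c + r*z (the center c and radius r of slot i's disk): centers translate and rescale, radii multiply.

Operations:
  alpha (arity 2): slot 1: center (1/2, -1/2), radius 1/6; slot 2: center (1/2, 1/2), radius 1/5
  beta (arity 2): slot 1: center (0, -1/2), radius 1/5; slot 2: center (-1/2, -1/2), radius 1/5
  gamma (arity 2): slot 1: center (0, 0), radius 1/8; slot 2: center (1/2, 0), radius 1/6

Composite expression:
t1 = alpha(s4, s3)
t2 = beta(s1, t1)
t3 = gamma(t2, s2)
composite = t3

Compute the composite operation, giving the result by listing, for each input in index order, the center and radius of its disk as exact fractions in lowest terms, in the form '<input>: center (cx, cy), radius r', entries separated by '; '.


s1: center (0, -1/16), radius 1/40; s2: center (1/2, 0), radius 1/6; s3: center (-1/20, -1/20), radius 1/200; s4: center (-1/20, -3/40), radius 1/240


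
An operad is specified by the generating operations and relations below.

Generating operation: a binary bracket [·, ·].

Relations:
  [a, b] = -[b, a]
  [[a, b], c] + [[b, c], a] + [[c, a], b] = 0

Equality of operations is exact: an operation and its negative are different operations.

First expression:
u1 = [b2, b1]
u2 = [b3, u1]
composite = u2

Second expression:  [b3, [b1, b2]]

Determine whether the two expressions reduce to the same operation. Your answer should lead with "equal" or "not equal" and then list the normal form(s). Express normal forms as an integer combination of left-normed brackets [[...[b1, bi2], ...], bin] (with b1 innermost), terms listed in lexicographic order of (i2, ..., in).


Reducing the first expression gives [[b1, b2], b3]
Reducing the second expression gives -[[b1, b2], b3]
They disagree, so not equal.

not equal; the first gives [[b1, b2], b3] and the second -[[b1, b2], b3]


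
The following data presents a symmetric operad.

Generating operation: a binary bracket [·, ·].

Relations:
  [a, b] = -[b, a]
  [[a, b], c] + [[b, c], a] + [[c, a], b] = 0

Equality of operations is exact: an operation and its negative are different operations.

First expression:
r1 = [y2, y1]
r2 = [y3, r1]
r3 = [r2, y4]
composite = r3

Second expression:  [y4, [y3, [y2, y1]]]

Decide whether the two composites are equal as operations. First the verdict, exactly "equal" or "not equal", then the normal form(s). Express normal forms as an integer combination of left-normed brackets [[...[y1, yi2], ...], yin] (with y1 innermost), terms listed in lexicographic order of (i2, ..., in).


Reducing the first expression gives [[[y1, y2], y3], y4]
Reducing the second expression gives -[[[y1, y2], y3], y4]
They disagree, so not equal.

not equal — first [[[y1, y2], y3], y4], second -[[[y1, y2], y3], y4]


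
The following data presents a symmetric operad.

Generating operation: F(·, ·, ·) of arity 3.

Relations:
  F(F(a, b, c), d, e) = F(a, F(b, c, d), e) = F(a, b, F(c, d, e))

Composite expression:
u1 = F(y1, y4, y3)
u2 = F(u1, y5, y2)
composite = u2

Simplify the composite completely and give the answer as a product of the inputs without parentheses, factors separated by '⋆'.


y1 ⋆ y4 ⋆ y3 ⋆ y5 ⋆ y2


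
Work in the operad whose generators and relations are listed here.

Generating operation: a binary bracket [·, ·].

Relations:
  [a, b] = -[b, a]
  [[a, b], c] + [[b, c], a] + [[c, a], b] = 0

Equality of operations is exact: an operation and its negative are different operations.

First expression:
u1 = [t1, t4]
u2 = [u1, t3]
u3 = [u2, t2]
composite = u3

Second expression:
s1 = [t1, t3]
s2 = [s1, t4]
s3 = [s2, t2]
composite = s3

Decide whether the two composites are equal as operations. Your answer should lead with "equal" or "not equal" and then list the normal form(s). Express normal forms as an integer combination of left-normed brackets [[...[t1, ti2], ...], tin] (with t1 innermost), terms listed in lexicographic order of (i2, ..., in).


The first expression, normalized: [[[t1, t4], t3], t2]
The second expression, normalized: [[[t1, t3], t4], t2]
Different reductions; not equal.

not equal; first: [[[t1, t4], t3], t2]; second: [[[t1, t3], t4], t2]


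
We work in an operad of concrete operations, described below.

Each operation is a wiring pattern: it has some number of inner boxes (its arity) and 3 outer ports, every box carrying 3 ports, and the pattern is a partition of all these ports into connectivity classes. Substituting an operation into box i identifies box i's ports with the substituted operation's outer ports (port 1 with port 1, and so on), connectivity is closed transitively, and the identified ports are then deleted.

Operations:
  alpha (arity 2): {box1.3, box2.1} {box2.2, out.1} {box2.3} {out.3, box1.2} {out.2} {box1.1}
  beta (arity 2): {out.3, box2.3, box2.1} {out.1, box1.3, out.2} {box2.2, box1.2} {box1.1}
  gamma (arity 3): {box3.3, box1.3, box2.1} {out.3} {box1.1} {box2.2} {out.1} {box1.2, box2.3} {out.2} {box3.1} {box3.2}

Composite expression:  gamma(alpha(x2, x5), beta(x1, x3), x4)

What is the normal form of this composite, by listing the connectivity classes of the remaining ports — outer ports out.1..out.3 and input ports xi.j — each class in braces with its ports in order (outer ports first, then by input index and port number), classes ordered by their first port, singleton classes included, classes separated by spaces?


{out.1} {out.2} {out.3} {x1.1} {x1.2, x3.2} {x1.3, x2.2, x4.3} {x2.1} {x2.3, x5.1} {x3.1, x3.3} {x4.1} {x4.2} {x5.2} {x5.3}

Connectivity passes through glued gamma-boundaries; trace each wire chain.
composing alpha on (x2, x5), with out.j its own outer ports: {out.1, x5.2} {out.2} {out.3, x2.2} {x2.1} {x2.3, x5.1} {x5.3}
composing beta on (x1, x3), with out.j its own outer ports: {out.1, out.2, x1.3} {out.3, x3.1, x3.3} {x1.1} {x1.2, x3.2}
composing gamma on (x2, x5, x1, x3, x4), with out.j its own outer ports: {out.1} {out.2} {out.3} {x1.1} {x1.2, x3.2} {x1.3, x2.2, x4.3} {x2.1} {x2.3, x5.1} {x3.1, x3.3} {x4.1} {x4.2} {x5.2} {x5.3}


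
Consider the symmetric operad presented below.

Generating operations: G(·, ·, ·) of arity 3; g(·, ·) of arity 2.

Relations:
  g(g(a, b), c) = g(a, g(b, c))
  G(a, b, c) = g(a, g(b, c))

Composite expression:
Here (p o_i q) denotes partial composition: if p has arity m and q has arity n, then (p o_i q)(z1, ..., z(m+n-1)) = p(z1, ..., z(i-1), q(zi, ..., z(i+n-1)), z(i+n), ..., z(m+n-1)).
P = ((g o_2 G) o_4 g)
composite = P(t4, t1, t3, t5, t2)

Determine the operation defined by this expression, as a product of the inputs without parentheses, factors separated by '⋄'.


t4 ⋄ t1 ⋄ t3 ⋄ t5 ⋄ t2

The g-tree's shape is irrelevant; the t-reading-order decides.
g(t5, t2) collapses to t5 ⋄ t2
G(t1, t3, g(t5, t2)) collapses to t1 ⋄ t3 ⋄ t5 ⋄ t2
g(t4, G(t1, t3, g(t5, t2))) collapses to t4 ⋄ t1 ⋄ t3 ⋄ t5 ⋄ t2


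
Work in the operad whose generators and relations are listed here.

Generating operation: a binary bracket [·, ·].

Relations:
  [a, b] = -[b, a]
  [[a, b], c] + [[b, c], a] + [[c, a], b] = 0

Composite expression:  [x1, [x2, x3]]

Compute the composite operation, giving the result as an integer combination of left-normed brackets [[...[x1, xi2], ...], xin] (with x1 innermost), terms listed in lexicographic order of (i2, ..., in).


[[x1, x2], x3] - [[x1, x3], x2]


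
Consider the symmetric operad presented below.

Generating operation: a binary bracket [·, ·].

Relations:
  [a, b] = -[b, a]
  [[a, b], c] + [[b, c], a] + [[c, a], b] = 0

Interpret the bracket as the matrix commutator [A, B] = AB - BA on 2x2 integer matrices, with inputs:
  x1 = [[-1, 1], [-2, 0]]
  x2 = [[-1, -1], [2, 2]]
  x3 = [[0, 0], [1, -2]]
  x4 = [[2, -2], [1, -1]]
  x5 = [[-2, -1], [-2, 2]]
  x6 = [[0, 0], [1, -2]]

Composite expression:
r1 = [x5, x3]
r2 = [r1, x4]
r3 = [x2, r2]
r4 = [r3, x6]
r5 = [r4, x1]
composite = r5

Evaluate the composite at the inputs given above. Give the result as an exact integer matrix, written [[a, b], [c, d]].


[[16, 0], [16, -16]]
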